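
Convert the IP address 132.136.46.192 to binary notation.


132 = 10000100
136 = 10001000
46 = 00101110
192 = 11000000
Binary: 10000100.10001000.00101110.11000000


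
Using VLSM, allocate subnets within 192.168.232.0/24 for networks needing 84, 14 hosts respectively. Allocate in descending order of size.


84 hosts -> /25 (126 usable): 192.168.232.0/25
14 hosts -> /28 (14 usable): 192.168.232.128/28
Allocation: 192.168.232.0/25 (84 hosts, 126 usable); 192.168.232.128/28 (14 hosts, 14 usable)


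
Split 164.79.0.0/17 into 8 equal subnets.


New prefix = 17 + 3 = 20
Each subnet has 4096 addresses
  164.79.0.0/20
  164.79.16.0/20
  164.79.32.0/20
  164.79.48.0/20
  164.79.64.0/20
  164.79.80.0/20
  164.79.96.0/20
  164.79.112.0/20
Subnets: 164.79.0.0/20, 164.79.16.0/20, 164.79.32.0/20, 164.79.48.0/20, 164.79.64.0/20, 164.79.80.0/20, 164.79.96.0/20, 164.79.112.0/20


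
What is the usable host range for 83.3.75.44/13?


Network: 83.0.0.0
Broadcast: 83.7.255.255
First usable = network + 1
Last usable = broadcast - 1
Range: 83.0.0.1 to 83.7.255.254


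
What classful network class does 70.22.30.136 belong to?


First octet: 70
Binary: 01000110
0xxxxxxx -> Class A (1-126)
Class A, default mask 255.0.0.0 (/8)


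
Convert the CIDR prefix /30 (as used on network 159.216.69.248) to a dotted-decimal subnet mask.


/30 means 30 network bits, 2 host bits
Binary: 11111111111111111111111111111100
Mask: 255.255.255.252


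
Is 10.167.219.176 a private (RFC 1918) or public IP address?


RFC 1918 private ranges:
  10.0.0.0/8 (10.0.0.0 - 10.255.255.255)
  172.16.0.0/12 (172.16.0.0 - 172.31.255.255)
  192.168.0.0/16 (192.168.0.0 - 192.168.255.255)
Private (in 10.0.0.0/8)


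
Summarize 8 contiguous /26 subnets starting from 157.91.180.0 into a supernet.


Original prefix: /26
Number of subnets: 8 = 2^3
New prefix = 26 - 3 = 23
Supernet: 157.91.180.0/23


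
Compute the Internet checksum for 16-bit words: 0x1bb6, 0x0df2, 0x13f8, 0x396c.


Sum all words (with carry folding):
+ 0x1bb6 = 0x1bb6
+ 0x0df2 = 0x29a8
+ 0x13f8 = 0x3da0
+ 0x396c = 0x770c
One's complement: ~0x770c
Checksum = 0x88f3


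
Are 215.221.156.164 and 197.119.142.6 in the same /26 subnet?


Mask: 255.255.255.192
215.221.156.164 AND mask = 215.221.156.128
197.119.142.6 AND mask = 197.119.142.0
No, different subnets (215.221.156.128 vs 197.119.142.0)


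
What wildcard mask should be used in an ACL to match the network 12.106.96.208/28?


Subnet mask: 255.255.255.240
Wildcard = 255.255.255.255 - subnet mask
255 - 255 = 0
255 - 255 = 0
255 - 255 = 0
255 - 240 = 15
Wildcard: 0.0.0.15


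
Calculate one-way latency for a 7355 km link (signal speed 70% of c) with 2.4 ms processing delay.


Speed = 0.7 * 3e5 km/s = 210000 km/s
Propagation delay = 7355 / 210000 = 0.035 s = 35.0238 ms
Processing delay = 2.4 ms
Total one-way latency = 37.4238 ms


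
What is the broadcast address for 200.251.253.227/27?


Network: 200.251.253.224/27
Host bits = 5
Set all host bits to 1:
Broadcast: 200.251.253.255


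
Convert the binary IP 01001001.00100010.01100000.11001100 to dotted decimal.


01001001 = 73
00100010 = 34
01100000 = 96
11001100 = 204
IP: 73.34.96.204


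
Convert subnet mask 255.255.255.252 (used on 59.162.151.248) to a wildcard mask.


Subnet mask: 255.255.255.252
Wildcard = 255.255.255.255 - subnet mask
255 - 255 = 0
255 - 255 = 0
255 - 255 = 0
255 - 252 = 3
Wildcard: 0.0.0.3


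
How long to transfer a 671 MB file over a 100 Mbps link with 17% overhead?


Effective throughput = 100 * (1 - 17/100) = 83 Mbps
File size in Mb = 671 * 8 = 5368 Mb
Time = 5368 / 83
Time = 64.6747 seconds


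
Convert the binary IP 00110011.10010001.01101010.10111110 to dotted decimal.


00110011 = 51
10010001 = 145
01101010 = 106
10111110 = 190
IP: 51.145.106.190


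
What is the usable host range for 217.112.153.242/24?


Network: 217.112.153.0
Broadcast: 217.112.153.255
First usable = network + 1
Last usable = broadcast - 1
Range: 217.112.153.1 to 217.112.153.254


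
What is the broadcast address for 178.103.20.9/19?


Network: 178.103.0.0/19
Host bits = 13
Set all host bits to 1:
Broadcast: 178.103.31.255


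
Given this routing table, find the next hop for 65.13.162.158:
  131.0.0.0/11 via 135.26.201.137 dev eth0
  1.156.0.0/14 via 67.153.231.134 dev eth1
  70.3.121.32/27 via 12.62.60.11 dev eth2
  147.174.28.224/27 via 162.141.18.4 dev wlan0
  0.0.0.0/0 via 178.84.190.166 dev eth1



Longest prefix match for 65.13.162.158:
  /11 131.0.0.0: no
  /14 1.156.0.0: no
  /27 70.3.121.32: no
  /27 147.174.28.224: no
  /0 0.0.0.0: MATCH
Selected: next-hop 178.84.190.166 via eth1 (matched /0)


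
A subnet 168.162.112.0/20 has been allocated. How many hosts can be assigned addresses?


Host bits = 32 - 20 = 12
Total addresses = 2^12 = 4096
Usable = total - 2 (network and broadcast)
Usable hosts: 4094


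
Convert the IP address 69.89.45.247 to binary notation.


69 = 01000101
89 = 01011001
45 = 00101101
247 = 11110111
Binary: 01000101.01011001.00101101.11110111


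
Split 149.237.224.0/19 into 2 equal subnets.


New prefix = 19 + 1 = 20
Each subnet has 4096 addresses
  149.237.224.0/20
  149.237.240.0/20
Subnets: 149.237.224.0/20, 149.237.240.0/20


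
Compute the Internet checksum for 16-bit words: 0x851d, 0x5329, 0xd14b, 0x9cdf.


Sum all words (with carry folding):
+ 0x851d = 0x851d
+ 0x5329 = 0xd846
+ 0xd14b = 0xa992
+ 0x9cdf = 0x4672
One's complement: ~0x4672
Checksum = 0xb98d


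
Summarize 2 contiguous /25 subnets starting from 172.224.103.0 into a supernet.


Original prefix: /25
Number of subnets: 2 = 2^1
New prefix = 25 - 1 = 24
Supernet: 172.224.103.0/24


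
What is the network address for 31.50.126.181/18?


IP:   00011111.00110010.01111110.10110101
Mask: 11111111.11111111.11000000.00000000
AND operation:
Net:  00011111.00110010.01000000.00000000
Network: 31.50.64.0/18


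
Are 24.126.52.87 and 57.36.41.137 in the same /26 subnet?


Mask: 255.255.255.192
24.126.52.87 AND mask = 24.126.52.64
57.36.41.137 AND mask = 57.36.41.128
No, different subnets (24.126.52.64 vs 57.36.41.128)


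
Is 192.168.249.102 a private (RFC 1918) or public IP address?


RFC 1918 private ranges:
  10.0.0.0/8 (10.0.0.0 - 10.255.255.255)
  172.16.0.0/12 (172.16.0.0 - 172.31.255.255)
  192.168.0.0/16 (192.168.0.0 - 192.168.255.255)
Private (in 192.168.0.0/16)


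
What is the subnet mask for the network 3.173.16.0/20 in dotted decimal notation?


/20 means 20 network bits, 12 host bits
Binary: 11111111111111111111000000000000
Mask: 255.255.240.0


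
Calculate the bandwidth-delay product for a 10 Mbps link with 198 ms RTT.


BDP = bandwidth * RTT
= 10 Mbps * 198 ms
= 10 * 1e6 * 198 / 1000 bits
= 1980000 bits
= 247500 bytes
= 241.6992 KB
BDP = 1980000 bits (247500 bytes)


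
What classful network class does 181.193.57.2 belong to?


First octet: 181
Binary: 10110101
10xxxxxx -> Class B (128-191)
Class B, default mask 255.255.0.0 (/16)


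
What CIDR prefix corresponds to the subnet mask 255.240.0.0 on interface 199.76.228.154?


Binary: 11111111.11110000.00000000.00000000
Count leading 1s
Prefix: /12


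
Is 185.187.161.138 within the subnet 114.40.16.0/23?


Subnet network: 114.40.16.0
Test IP AND mask: 185.187.160.0
No, 185.187.161.138 is not in 114.40.16.0/23


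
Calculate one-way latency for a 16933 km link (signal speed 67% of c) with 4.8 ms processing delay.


Speed = 0.67 * 3e5 km/s = 201000 km/s
Propagation delay = 16933 / 201000 = 0.0842 s = 84.2438 ms
Processing delay = 4.8 ms
Total one-way latency = 89.0438 ms


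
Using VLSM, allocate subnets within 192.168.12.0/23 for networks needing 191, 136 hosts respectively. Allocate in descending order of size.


191 hosts -> /24 (254 usable): 192.168.12.0/24
136 hosts -> /24 (254 usable): 192.168.13.0/24
Allocation: 192.168.12.0/24 (191 hosts, 254 usable); 192.168.13.0/24 (136 hosts, 254 usable)


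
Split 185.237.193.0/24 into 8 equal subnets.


New prefix = 24 + 3 = 27
Each subnet has 32 addresses
  185.237.193.0/27
  185.237.193.32/27
  185.237.193.64/27
  185.237.193.96/27
  185.237.193.128/27
  185.237.193.160/27
  185.237.193.192/27
  185.237.193.224/27
Subnets: 185.237.193.0/27, 185.237.193.32/27, 185.237.193.64/27, 185.237.193.96/27, 185.237.193.128/27, 185.237.193.160/27, 185.237.193.192/27, 185.237.193.224/27


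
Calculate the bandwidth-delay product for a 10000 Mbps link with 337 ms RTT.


BDP = bandwidth * RTT
= 10000 Mbps * 337 ms
= 10000 * 1e6 * 337 / 1000 bits
= 3370000000 bits
= 421250000 bytes
= 411376.9531 KB
BDP = 3370000000 bits (421250000 bytes)


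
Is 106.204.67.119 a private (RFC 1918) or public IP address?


RFC 1918 private ranges:
  10.0.0.0/8 (10.0.0.0 - 10.255.255.255)
  172.16.0.0/12 (172.16.0.0 - 172.31.255.255)
  192.168.0.0/16 (192.168.0.0 - 192.168.255.255)
Public (not in any RFC 1918 range)


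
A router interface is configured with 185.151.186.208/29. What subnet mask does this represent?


/29 means 29 network bits, 3 host bits
Binary: 11111111111111111111111111111000
Mask: 255.255.255.248


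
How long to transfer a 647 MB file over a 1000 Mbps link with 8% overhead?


Effective throughput = 1000 * (1 - 8/100) = 920 Mbps
File size in Mb = 647 * 8 = 5176 Mb
Time = 5176 / 920
Time = 5.6261 seconds


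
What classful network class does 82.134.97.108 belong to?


First octet: 82
Binary: 01010010
0xxxxxxx -> Class A (1-126)
Class A, default mask 255.0.0.0 (/8)


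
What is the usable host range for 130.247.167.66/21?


Network: 130.247.160.0
Broadcast: 130.247.167.255
First usable = network + 1
Last usable = broadcast - 1
Range: 130.247.160.1 to 130.247.167.254


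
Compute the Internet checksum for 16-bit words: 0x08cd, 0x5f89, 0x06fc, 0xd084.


Sum all words (with carry folding):
+ 0x08cd = 0x08cd
+ 0x5f89 = 0x6856
+ 0x06fc = 0x6f52
+ 0xd084 = 0x3fd7
One's complement: ~0x3fd7
Checksum = 0xc028


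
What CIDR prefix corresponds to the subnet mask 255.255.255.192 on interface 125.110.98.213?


Binary: 11111111.11111111.11111111.11000000
Count leading 1s
Prefix: /26


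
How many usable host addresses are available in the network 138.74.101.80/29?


Host bits = 32 - 29 = 3
Total addresses = 2^3 = 8
Usable = total - 2 (network and broadcast)
Usable hosts: 6


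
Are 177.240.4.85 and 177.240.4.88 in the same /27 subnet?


Mask: 255.255.255.224
177.240.4.85 AND mask = 177.240.4.64
177.240.4.88 AND mask = 177.240.4.64
Yes, same subnet (177.240.4.64)


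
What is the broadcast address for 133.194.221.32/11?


Network: 133.192.0.0/11
Host bits = 21
Set all host bits to 1:
Broadcast: 133.223.255.255


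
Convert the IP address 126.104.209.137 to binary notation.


126 = 01111110
104 = 01101000
209 = 11010001
137 = 10001001
Binary: 01111110.01101000.11010001.10001001


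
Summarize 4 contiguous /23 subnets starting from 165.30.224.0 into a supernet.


Original prefix: /23
Number of subnets: 4 = 2^2
New prefix = 23 - 2 = 21
Supernet: 165.30.224.0/21


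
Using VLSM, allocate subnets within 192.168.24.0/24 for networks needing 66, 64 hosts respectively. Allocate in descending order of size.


66 hosts -> /25 (126 usable): 192.168.24.0/25
64 hosts -> /25 (126 usable): 192.168.24.128/25
Allocation: 192.168.24.0/25 (66 hosts, 126 usable); 192.168.24.128/25 (64 hosts, 126 usable)


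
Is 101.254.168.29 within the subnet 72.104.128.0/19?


Subnet network: 72.104.128.0
Test IP AND mask: 101.254.160.0
No, 101.254.168.29 is not in 72.104.128.0/19


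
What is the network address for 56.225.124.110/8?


IP:   00111000.11100001.01111100.01101110
Mask: 11111111.00000000.00000000.00000000
AND operation:
Net:  00111000.00000000.00000000.00000000
Network: 56.0.0.0/8


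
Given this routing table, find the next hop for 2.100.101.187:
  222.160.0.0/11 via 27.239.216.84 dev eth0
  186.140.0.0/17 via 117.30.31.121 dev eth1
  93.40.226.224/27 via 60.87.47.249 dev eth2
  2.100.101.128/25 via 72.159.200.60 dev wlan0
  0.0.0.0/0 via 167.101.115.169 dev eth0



Longest prefix match for 2.100.101.187:
  /11 222.160.0.0: no
  /17 186.140.0.0: no
  /27 93.40.226.224: no
  /25 2.100.101.128: MATCH
  /0 0.0.0.0: MATCH
Selected: next-hop 72.159.200.60 via wlan0 (matched /25)


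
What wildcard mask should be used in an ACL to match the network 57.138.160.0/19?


Subnet mask: 255.255.224.0
Wildcard = 255.255.255.255 - subnet mask
255 - 255 = 0
255 - 255 = 0
255 - 224 = 31
255 - 0 = 255
Wildcard: 0.0.31.255


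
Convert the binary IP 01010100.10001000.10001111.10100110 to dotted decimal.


01010100 = 84
10001000 = 136
10001111 = 143
10100110 = 166
IP: 84.136.143.166


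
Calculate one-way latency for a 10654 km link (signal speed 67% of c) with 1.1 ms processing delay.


Speed = 0.67 * 3e5 km/s = 201000 km/s
Propagation delay = 10654 / 201000 = 0.053 s = 53.005 ms
Processing delay = 1.1 ms
Total one-way latency = 54.105 ms


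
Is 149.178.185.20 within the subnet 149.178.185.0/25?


Subnet network: 149.178.185.0
Test IP AND mask: 149.178.185.0
Yes, 149.178.185.20 is in 149.178.185.0/25


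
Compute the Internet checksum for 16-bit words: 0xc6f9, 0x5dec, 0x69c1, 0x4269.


Sum all words (with carry folding):
+ 0xc6f9 = 0xc6f9
+ 0x5dec = 0x24e6
+ 0x69c1 = 0x8ea7
+ 0x4269 = 0xd110
One's complement: ~0xd110
Checksum = 0x2eef


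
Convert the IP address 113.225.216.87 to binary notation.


113 = 01110001
225 = 11100001
216 = 11011000
87 = 01010111
Binary: 01110001.11100001.11011000.01010111


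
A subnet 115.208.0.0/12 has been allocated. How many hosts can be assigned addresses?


Host bits = 32 - 12 = 20
Total addresses = 2^20 = 1048576
Usable = total - 2 (network and broadcast)
Usable hosts: 1048574


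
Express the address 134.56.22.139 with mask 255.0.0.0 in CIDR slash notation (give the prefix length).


Binary: 11111111.00000000.00000000.00000000
Count leading 1s
Prefix: /8


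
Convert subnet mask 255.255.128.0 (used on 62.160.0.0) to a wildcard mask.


Subnet mask: 255.255.128.0
Wildcard = 255.255.255.255 - subnet mask
255 - 255 = 0
255 - 255 = 0
255 - 128 = 127
255 - 0 = 255
Wildcard: 0.0.127.255


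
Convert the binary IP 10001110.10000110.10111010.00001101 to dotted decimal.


10001110 = 142
10000110 = 134
10111010 = 186
00001101 = 13
IP: 142.134.186.13


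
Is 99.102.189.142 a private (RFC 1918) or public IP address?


RFC 1918 private ranges:
  10.0.0.0/8 (10.0.0.0 - 10.255.255.255)
  172.16.0.0/12 (172.16.0.0 - 172.31.255.255)
  192.168.0.0/16 (192.168.0.0 - 192.168.255.255)
Public (not in any RFC 1918 range)


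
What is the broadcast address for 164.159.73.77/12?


Network: 164.144.0.0/12
Host bits = 20
Set all host bits to 1:
Broadcast: 164.159.255.255


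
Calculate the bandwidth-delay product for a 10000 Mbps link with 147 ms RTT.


BDP = bandwidth * RTT
= 10000 Mbps * 147 ms
= 10000 * 1e6 * 147 / 1000 bits
= 1470000000 bits
= 183750000 bytes
= 179443.3594 KB
BDP = 1470000000 bits (183750000 bytes)


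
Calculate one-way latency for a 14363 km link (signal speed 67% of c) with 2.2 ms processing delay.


Speed = 0.67 * 3e5 km/s = 201000 km/s
Propagation delay = 14363 / 201000 = 0.0715 s = 71.4577 ms
Processing delay = 2.2 ms
Total one-way latency = 73.6577 ms


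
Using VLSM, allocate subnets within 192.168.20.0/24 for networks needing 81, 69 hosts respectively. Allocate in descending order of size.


81 hosts -> /25 (126 usable): 192.168.20.0/25
69 hosts -> /25 (126 usable): 192.168.20.128/25
Allocation: 192.168.20.0/25 (81 hosts, 126 usable); 192.168.20.128/25 (69 hosts, 126 usable)


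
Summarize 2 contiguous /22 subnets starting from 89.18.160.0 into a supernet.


Original prefix: /22
Number of subnets: 2 = 2^1
New prefix = 22 - 1 = 21
Supernet: 89.18.160.0/21


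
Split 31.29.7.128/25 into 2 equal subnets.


New prefix = 25 + 1 = 26
Each subnet has 64 addresses
  31.29.7.128/26
  31.29.7.192/26
Subnets: 31.29.7.128/26, 31.29.7.192/26


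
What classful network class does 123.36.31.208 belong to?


First octet: 123
Binary: 01111011
0xxxxxxx -> Class A (1-126)
Class A, default mask 255.0.0.0 (/8)


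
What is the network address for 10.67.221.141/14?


IP:   00001010.01000011.11011101.10001101
Mask: 11111111.11111100.00000000.00000000
AND operation:
Net:  00001010.01000000.00000000.00000000
Network: 10.64.0.0/14


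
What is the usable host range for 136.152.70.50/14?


Network: 136.152.0.0
Broadcast: 136.155.255.255
First usable = network + 1
Last usable = broadcast - 1
Range: 136.152.0.1 to 136.155.255.254


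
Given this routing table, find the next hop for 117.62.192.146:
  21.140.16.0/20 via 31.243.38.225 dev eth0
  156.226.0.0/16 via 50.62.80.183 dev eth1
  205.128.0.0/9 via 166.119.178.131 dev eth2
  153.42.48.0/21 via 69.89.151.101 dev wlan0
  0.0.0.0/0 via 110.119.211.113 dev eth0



Longest prefix match for 117.62.192.146:
  /20 21.140.16.0: no
  /16 156.226.0.0: no
  /9 205.128.0.0: no
  /21 153.42.48.0: no
  /0 0.0.0.0: MATCH
Selected: next-hop 110.119.211.113 via eth0 (matched /0)


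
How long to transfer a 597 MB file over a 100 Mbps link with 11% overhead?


Effective throughput = 100 * (1 - 11/100) = 89 Mbps
File size in Mb = 597 * 8 = 4776 Mb
Time = 4776 / 89
Time = 53.6629 seconds


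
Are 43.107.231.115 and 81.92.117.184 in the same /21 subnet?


Mask: 255.255.248.0
43.107.231.115 AND mask = 43.107.224.0
81.92.117.184 AND mask = 81.92.112.0
No, different subnets (43.107.224.0 vs 81.92.112.0)


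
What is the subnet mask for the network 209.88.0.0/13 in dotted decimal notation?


/13 means 13 network bits, 19 host bits
Binary: 11111111111110000000000000000000
Mask: 255.248.0.0


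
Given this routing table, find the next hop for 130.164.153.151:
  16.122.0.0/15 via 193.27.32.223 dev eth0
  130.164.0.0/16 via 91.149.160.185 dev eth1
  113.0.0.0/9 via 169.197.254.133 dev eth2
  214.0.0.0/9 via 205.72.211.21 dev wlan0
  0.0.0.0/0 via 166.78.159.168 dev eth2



Longest prefix match for 130.164.153.151:
  /15 16.122.0.0: no
  /16 130.164.0.0: MATCH
  /9 113.0.0.0: no
  /9 214.0.0.0: no
  /0 0.0.0.0: MATCH
Selected: next-hop 91.149.160.185 via eth1 (matched /16)


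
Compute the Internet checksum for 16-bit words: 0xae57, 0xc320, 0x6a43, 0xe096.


Sum all words (with carry folding):
+ 0xae57 = 0xae57
+ 0xc320 = 0x7178
+ 0x6a43 = 0xdbbb
+ 0xe096 = 0xbc52
One's complement: ~0xbc52
Checksum = 0x43ad


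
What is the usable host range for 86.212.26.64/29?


Network: 86.212.26.64
Broadcast: 86.212.26.71
First usable = network + 1
Last usable = broadcast - 1
Range: 86.212.26.65 to 86.212.26.70


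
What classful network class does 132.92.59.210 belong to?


First octet: 132
Binary: 10000100
10xxxxxx -> Class B (128-191)
Class B, default mask 255.255.0.0 (/16)


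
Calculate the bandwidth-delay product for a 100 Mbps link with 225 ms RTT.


BDP = bandwidth * RTT
= 100 Mbps * 225 ms
= 100 * 1e6 * 225 / 1000 bits
= 22500000 bits
= 2812500 bytes
= 2746.582 KB
BDP = 22500000 bits (2812500 bytes)


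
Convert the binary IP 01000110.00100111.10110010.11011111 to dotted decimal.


01000110 = 70
00100111 = 39
10110010 = 178
11011111 = 223
IP: 70.39.178.223


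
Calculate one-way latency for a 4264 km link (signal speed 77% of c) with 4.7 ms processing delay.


Speed = 0.77 * 3e5 km/s = 231000 km/s
Propagation delay = 4264 / 231000 = 0.0185 s = 18.4589 ms
Processing delay = 4.7 ms
Total one-way latency = 23.1589 ms


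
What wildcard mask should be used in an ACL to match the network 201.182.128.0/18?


Subnet mask: 255.255.192.0
Wildcard = 255.255.255.255 - subnet mask
255 - 255 = 0
255 - 255 = 0
255 - 192 = 63
255 - 0 = 255
Wildcard: 0.0.63.255


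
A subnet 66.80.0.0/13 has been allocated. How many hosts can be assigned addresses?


Host bits = 32 - 13 = 19
Total addresses = 2^19 = 524288
Usable = total - 2 (network and broadcast)
Usable hosts: 524286


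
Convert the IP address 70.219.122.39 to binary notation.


70 = 01000110
219 = 11011011
122 = 01111010
39 = 00100111
Binary: 01000110.11011011.01111010.00100111


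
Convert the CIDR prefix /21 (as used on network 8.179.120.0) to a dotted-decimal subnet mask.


/21 means 21 network bits, 11 host bits
Binary: 11111111111111111111100000000000
Mask: 255.255.248.0


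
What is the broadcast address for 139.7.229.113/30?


Network: 139.7.229.112/30
Host bits = 2
Set all host bits to 1:
Broadcast: 139.7.229.115


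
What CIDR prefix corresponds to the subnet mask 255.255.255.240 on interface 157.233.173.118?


Binary: 11111111.11111111.11111111.11110000
Count leading 1s
Prefix: /28


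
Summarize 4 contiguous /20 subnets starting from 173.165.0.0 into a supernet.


Original prefix: /20
Number of subnets: 4 = 2^2
New prefix = 20 - 2 = 18
Supernet: 173.165.0.0/18


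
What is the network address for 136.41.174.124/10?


IP:   10001000.00101001.10101110.01111100
Mask: 11111111.11000000.00000000.00000000
AND operation:
Net:  10001000.00000000.00000000.00000000
Network: 136.0.0.0/10


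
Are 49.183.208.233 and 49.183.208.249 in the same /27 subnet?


Mask: 255.255.255.224
49.183.208.233 AND mask = 49.183.208.224
49.183.208.249 AND mask = 49.183.208.224
Yes, same subnet (49.183.208.224)


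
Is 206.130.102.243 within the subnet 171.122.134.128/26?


Subnet network: 171.122.134.128
Test IP AND mask: 206.130.102.192
No, 206.130.102.243 is not in 171.122.134.128/26


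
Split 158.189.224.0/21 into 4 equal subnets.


New prefix = 21 + 2 = 23
Each subnet has 512 addresses
  158.189.224.0/23
  158.189.226.0/23
  158.189.228.0/23
  158.189.230.0/23
Subnets: 158.189.224.0/23, 158.189.226.0/23, 158.189.228.0/23, 158.189.230.0/23


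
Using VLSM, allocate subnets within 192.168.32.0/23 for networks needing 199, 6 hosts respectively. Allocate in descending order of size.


199 hosts -> /24 (254 usable): 192.168.32.0/24
6 hosts -> /29 (6 usable): 192.168.33.0/29
Allocation: 192.168.32.0/24 (199 hosts, 254 usable); 192.168.33.0/29 (6 hosts, 6 usable)


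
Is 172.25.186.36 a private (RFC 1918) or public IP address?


RFC 1918 private ranges:
  10.0.0.0/8 (10.0.0.0 - 10.255.255.255)
  172.16.0.0/12 (172.16.0.0 - 172.31.255.255)
  192.168.0.0/16 (192.168.0.0 - 192.168.255.255)
Private (in 172.16.0.0/12)


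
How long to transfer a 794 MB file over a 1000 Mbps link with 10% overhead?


Effective throughput = 1000 * (1 - 10/100) = 900 Mbps
File size in Mb = 794 * 8 = 6352 Mb
Time = 6352 / 900
Time = 7.0578 seconds


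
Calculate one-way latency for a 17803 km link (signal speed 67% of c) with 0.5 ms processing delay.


Speed = 0.67 * 3e5 km/s = 201000 km/s
Propagation delay = 17803 / 201000 = 0.0886 s = 88.5721 ms
Processing delay = 0.5 ms
Total one-way latency = 89.0721 ms


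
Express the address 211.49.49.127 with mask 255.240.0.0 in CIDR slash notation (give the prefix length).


Binary: 11111111.11110000.00000000.00000000
Count leading 1s
Prefix: /12


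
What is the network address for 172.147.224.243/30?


IP:   10101100.10010011.11100000.11110011
Mask: 11111111.11111111.11111111.11111100
AND operation:
Net:  10101100.10010011.11100000.11110000
Network: 172.147.224.240/30


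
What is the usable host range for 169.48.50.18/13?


Network: 169.48.0.0
Broadcast: 169.55.255.255
First usable = network + 1
Last usable = broadcast - 1
Range: 169.48.0.1 to 169.55.255.254


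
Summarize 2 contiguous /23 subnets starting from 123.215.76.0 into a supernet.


Original prefix: /23
Number of subnets: 2 = 2^1
New prefix = 23 - 1 = 22
Supernet: 123.215.76.0/22


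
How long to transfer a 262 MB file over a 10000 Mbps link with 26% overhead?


Effective throughput = 10000 * (1 - 26/100) = 7400 Mbps
File size in Mb = 262 * 8 = 2096 Mb
Time = 2096 / 7400
Time = 0.2832 seconds


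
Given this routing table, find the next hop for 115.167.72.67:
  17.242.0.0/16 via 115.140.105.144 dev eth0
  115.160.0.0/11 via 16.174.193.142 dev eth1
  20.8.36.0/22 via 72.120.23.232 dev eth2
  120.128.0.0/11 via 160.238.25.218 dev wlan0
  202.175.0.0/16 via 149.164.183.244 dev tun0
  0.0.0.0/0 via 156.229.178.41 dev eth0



Longest prefix match for 115.167.72.67:
  /16 17.242.0.0: no
  /11 115.160.0.0: MATCH
  /22 20.8.36.0: no
  /11 120.128.0.0: no
  /16 202.175.0.0: no
  /0 0.0.0.0: MATCH
Selected: next-hop 16.174.193.142 via eth1 (matched /11)


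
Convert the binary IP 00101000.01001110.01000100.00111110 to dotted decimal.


00101000 = 40
01001110 = 78
01000100 = 68
00111110 = 62
IP: 40.78.68.62


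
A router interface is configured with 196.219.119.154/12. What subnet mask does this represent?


/12 means 12 network bits, 20 host bits
Binary: 11111111111100000000000000000000
Mask: 255.240.0.0


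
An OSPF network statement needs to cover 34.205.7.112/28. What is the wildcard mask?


Subnet mask: 255.255.255.240
Wildcard = 255.255.255.255 - subnet mask
255 - 255 = 0
255 - 255 = 0
255 - 255 = 0
255 - 240 = 15
Wildcard: 0.0.0.15


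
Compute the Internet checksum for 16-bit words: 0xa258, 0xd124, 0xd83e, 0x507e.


Sum all words (with carry folding):
+ 0xa258 = 0xa258
+ 0xd124 = 0x737d
+ 0xd83e = 0x4bbc
+ 0x507e = 0x9c3a
One's complement: ~0x9c3a
Checksum = 0x63c5


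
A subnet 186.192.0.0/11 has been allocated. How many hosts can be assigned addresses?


Host bits = 32 - 11 = 21
Total addresses = 2^21 = 2097152
Usable = total - 2 (network and broadcast)
Usable hosts: 2097150


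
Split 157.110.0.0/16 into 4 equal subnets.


New prefix = 16 + 2 = 18
Each subnet has 16384 addresses
  157.110.0.0/18
  157.110.64.0/18
  157.110.128.0/18
  157.110.192.0/18
Subnets: 157.110.0.0/18, 157.110.64.0/18, 157.110.128.0/18, 157.110.192.0/18


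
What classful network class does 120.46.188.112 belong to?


First octet: 120
Binary: 01111000
0xxxxxxx -> Class A (1-126)
Class A, default mask 255.0.0.0 (/8)


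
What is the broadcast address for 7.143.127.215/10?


Network: 7.128.0.0/10
Host bits = 22
Set all host bits to 1:
Broadcast: 7.191.255.255


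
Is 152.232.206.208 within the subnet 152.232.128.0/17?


Subnet network: 152.232.128.0
Test IP AND mask: 152.232.128.0
Yes, 152.232.206.208 is in 152.232.128.0/17


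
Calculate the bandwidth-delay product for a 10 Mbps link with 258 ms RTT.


BDP = bandwidth * RTT
= 10 Mbps * 258 ms
= 10 * 1e6 * 258 / 1000 bits
= 2580000 bits
= 322500 bytes
= 314.9414 KB
BDP = 2580000 bits (322500 bytes)


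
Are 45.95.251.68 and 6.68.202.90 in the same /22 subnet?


Mask: 255.255.252.0
45.95.251.68 AND mask = 45.95.248.0
6.68.202.90 AND mask = 6.68.200.0
No, different subnets (45.95.248.0 vs 6.68.200.0)


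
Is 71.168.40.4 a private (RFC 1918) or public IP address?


RFC 1918 private ranges:
  10.0.0.0/8 (10.0.0.0 - 10.255.255.255)
  172.16.0.0/12 (172.16.0.0 - 172.31.255.255)
  192.168.0.0/16 (192.168.0.0 - 192.168.255.255)
Public (not in any RFC 1918 range)


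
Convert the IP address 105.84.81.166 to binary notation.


105 = 01101001
84 = 01010100
81 = 01010001
166 = 10100110
Binary: 01101001.01010100.01010001.10100110


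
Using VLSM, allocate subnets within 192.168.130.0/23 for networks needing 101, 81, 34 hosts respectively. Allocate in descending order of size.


101 hosts -> /25 (126 usable): 192.168.130.0/25
81 hosts -> /25 (126 usable): 192.168.130.128/25
34 hosts -> /26 (62 usable): 192.168.131.0/26
Allocation: 192.168.130.0/25 (101 hosts, 126 usable); 192.168.130.128/25 (81 hosts, 126 usable); 192.168.131.0/26 (34 hosts, 62 usable)


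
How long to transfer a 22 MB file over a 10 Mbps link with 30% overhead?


Effective throughput = 10 * (1 - 30/100) = 7 Mbps
File size in Mb = 22 * 8 = 176 Mb
Time = 176 / 7
Time = 25.1429 seconds


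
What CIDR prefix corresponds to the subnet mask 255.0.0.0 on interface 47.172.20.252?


Binary: 11111111.00000000.00000000.00000000
Count leading 1s
Prefix: /8


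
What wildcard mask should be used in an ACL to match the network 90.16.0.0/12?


Subnet mask: 255.240.0.0
Wildcard = 255.255.255.255 - subnet mask
255 - 255 = 0
255 - 240 = 15
255 - 0 = 255
255 - 0 = 255
Wildcard: 0.15.255.255


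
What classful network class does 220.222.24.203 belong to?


First octet: 220
Binary: 11011100
110xxxxx -> Class C (192-223)
Class C, default mask 255.255.255.0 (/24)


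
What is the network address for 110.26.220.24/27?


IP:   01101110.00011010.11011100.00011000
Mask: 11111111.11111111.11111111.11100000
AND operation:
Net:  01101110.00011010.11011100.00000000
Network: 110.26.220.0/27


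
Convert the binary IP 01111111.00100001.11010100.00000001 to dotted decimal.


01111111 = 127
00100001 = 33
11010100 = 212
00000001 = 1
IP: 127.33.212.1


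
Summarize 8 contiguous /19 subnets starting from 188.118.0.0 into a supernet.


Original prefix: /19
Number of subnets: 8 = 2^3
New prefix = 19 - 3 = 16
Supernet: 188.118.0.0/16


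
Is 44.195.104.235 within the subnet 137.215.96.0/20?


Subnet network: 137.215.96.0
Test IP AND mask: 44.195.96.0
No, 44.195.104.235 is not in 137.215.96.0/20


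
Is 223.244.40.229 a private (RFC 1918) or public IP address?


RFC 1918 private ranges:
  10.0.0.0/8 (10.0.0.0 - 10.255.255.255)
  172.16.0.0/12 (172.16.0.0 - 172.31.255.255)
  192.168.0.0/16 (192.168.0.0 - 192.168.255.255)
Public (not in any RFC 1918 range)


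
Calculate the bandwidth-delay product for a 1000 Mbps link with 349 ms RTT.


BDP = bandwidth * RTT
= 1000 Mbps * 349 ms
= 1000 * 1e6 * 349 / 1000 bits
= 349000000 bits
= 43625000 bytes
= 42602.5391 KB
BDP = 349000000 bits (43625000 bytes)


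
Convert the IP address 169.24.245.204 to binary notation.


169 = 10101001
24 = 00011000
245 = 11110101
204 = 11001100
Binary: 10101001.00011000.11110101.11001100


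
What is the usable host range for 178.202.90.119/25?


Network: 178.202.90.0
Broadcast: 178.202.90.127
First usable = network + 1
Last usable = broadcast - 1
Range: 178.202.90.1 to 178.202.90.126


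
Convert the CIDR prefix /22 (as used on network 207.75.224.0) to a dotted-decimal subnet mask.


/22 means 22 network bits, 10 host bits
Binary: 11111111111111111111110000000000
Mask: 255.255.252.0


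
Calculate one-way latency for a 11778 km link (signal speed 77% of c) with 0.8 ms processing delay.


Speed = 0.77 * 3e5 km/s = 231000 km/s
Propagation delay = 11778 / 231000 = 0.051 s = 50.987 ms
Processing delay = 0.8 ms
Total one-way latency = 51.787 ms


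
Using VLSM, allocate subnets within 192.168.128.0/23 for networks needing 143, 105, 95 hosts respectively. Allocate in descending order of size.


143 hosts -> /24 (254 usable): 192.168.128.0/24
105 hosts -> /25 (126 usable): 192.168.129.0/25
95 hosts -> /25 (126 usable): 192.168.129.128/25
Allocation: 192.168.128.0/24 (143 hosts, 254 usable); 192.168.129.0/25 (105 hosts, 126 usable); 192.168.129.128/25 (95 hosts, 126 usable)


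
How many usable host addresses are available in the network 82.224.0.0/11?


Host bits = 32 - 11 = 21
Total addresses = 2^21 = 2097152
Usable = total - 2 (network and broadcast)
Usable hosts: 2097150


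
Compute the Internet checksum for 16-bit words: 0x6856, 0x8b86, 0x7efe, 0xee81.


Sum all words (with carry folding):
+ 0x6856 = 0x6856
+ 0x8b86 = 0xf3dc
+ 0x7efe = 0x72db
+ 0xee81 = 0x615d
One's complement: ~0x615d
Checksum = 0x9ea2


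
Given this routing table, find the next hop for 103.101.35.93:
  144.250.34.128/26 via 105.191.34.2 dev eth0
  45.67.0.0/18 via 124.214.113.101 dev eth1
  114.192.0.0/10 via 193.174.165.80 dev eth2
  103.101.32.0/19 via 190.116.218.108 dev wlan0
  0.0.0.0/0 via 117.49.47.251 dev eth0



Longest prefix match for 103.101.35.93:
  /26 144.250.34.128: no
  /18 45.67.0.0: no
  /10 114.192.0.0: no
  /19 103.101.32.0: MATCH
  /0 0.0.0.0: MATCH
Selected: next-hop 190.116.218.108 via wlan0 (matched /19)


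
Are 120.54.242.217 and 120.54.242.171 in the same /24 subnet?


Mask: 255.255.255.0
120.54.242.217 AND mask = 120.54.242.0
120.54.242.171 AND mask = 120.54.242.0
Yes, same subnet (120.54.242.0)


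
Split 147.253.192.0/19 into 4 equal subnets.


New prefix = 19 + 2 = 21
Each subnet has 2048 addresses
  147.253.192.0/21
  147.253.200.0/21
  147.253.208.0/21
  147.253.216.0/21
Subnets: 147.253.192.0/21, 147.253.200.0/21, 147.253.208.0/21, 147.253.216.0/21


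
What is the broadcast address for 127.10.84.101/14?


Network: 127.8.0.0/14
Host bits = 18
Set all host bits to 1:
Broadcast: 127.11.255.255


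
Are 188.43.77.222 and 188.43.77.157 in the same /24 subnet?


Mask: 255.255.255.0
188.43.77.222 AND mask = 188.43.77.0
188.43.77.157 AND mask = 188.43.77.0
Yes, same subnet (188.43.77.0)


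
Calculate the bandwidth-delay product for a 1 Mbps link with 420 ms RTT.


BDP = bandwidth * RTT
= 1 Mbps * 420 ms
= 1 * 1e6 * 420 / 1000 bits
= 420000 bits
= 52500 bytes
= 51.2695 KB
BDP = 420000 bits (52500 bytes)


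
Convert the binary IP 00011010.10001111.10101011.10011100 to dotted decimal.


00011010 = 26
10001111 = 143
10101011 = 171
10011100 = 156
IP: 26.143.171.156


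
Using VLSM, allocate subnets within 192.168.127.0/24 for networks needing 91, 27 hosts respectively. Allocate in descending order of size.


91 hosts -> /25 (126 usable): 192.168.127.0/25
27 hosts -> /27 (30 usable): 192.168.127.128/27
Allocation: 192.168.127.0/25 (91 hosts, 126 usable); 192.168.127.128/27 (27 hosts, 30 usable)


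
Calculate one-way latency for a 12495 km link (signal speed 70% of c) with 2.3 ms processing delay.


Speed = 0.7 * 3e5 km/s = 210000 km/s
Propagation delay = 12495 / 210000 = 0.0595 s = 59.5 ms
Processing delay = 2.3 ms
Total one-way latency = 61.8 ms


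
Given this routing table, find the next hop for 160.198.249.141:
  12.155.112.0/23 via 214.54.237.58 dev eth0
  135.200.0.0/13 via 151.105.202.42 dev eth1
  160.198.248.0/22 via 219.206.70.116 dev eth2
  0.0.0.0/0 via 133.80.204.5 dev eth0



Longest prefix match for 160.198.249.141:
  /23 12.155.112.0: no
  /13 135.200.0.0: no
  /22 160.198.248.0: MATCH
  /0 0.0.0.0: MATCH
Selected: next-hop 219.206.70.116 via eth2 (matched /22)


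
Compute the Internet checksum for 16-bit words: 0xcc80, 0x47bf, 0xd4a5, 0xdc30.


Sum all words (with carry folding):
+ 0xcc80 = 0xcc80
+ 0x47bf = 0x1440
+ 0xd4a5 = 0xe8e5
+ 0xdc30 = 0xc516
One's complement: ~0xc516
Checksum = 0x3ae9


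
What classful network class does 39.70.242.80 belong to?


First octet: 39
Binary: 00100111
0xxxxxxx -> Class A (1-126)
Class A, default mask 255.0.0.0 (/8)


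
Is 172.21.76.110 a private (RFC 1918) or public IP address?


RFC 1918 private ranges:
  10.0.0.0/8 (10.0.0.0 - 10.255.255.255)
  172.16.0.0/12 (172.16.0.0 - 172.31.255.255)
  192.168.0.0/16 (192.168.0.0 - 192.168.255.255)
Private (in 172.16.0.0/12)


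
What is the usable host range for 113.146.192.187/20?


Network: 113.146.192.0
Broadcast: 113.146.207.255
First usable = network + 1
Last usable = broadcast - 1
Range: 113.146.192.1 to 113.146.207.254


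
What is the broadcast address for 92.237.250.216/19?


Network: 92.237.224.0/19
Host bits = 13
Set all host bits to 1:
Broadcast: 92.237.255.255


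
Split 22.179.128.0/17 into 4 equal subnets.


New prefix = 17 + 2 = 19
Each subnet has 8192 addresses
  22.179.128.0/19
  22.179.160.0/19
  22.179.192.0/19
  22.179.224.0/19
Subnets: 22.179.128.0/19, 22.179.160.0/19, 22.179.192.0/19, 22.179.224.0/19


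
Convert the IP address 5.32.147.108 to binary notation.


5 = 00000101
32 = 00100000
147 = 10010011
108 = 01101100
Binary: 00000101.00100000.10010011.01101100


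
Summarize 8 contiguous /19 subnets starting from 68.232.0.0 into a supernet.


Original prefix: /19
Number of subnets: 8 = 2^3
New prefix = 19 - 3 = 16
Supernet: 68.232.0.0/16


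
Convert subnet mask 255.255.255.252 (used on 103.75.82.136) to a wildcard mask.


Subnet mask: 255.255.255.252
Wildcard = 255.255.255.255 - subnet mask
255 - 255 = 0
255 - 255 = 0
255 - 255 = 0
255 - 252 = 3
Wildcard: 0.0.0.3


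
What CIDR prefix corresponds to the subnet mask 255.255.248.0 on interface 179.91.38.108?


Binary: 11111111.11111111.11111000.00000000
Count leading 1s
Prefix: /21


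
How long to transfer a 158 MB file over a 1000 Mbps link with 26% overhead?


Effective throughput = 1000 * (1 - 26/100) = 740 Mbps
File size in Mb = 158 * 8 = 1264 Mb
Time = 1264 / 740
Time = 1.7081 seconds


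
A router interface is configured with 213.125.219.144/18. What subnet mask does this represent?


/18 means 18 network bits, 14 host bits
Binary: 11111111111111111100000000000000
Mask: 255.255.192.0


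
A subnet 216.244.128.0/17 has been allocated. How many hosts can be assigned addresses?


Host bits = 32 - 17 = 15
Total addresses = 2^15 = 32768
Usable = total - 2 (network and broadcast)
Usable hosts: 32766


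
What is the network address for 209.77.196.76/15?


IP:   11010001.01001101.11000100.01001100
Mask: 11111111.11111110.00000000.00000000
AND operation:
Net:  11010001.01001100.00000000.00000000
Network: 209.76.0.0/15


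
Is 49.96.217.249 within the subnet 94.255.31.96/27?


Subnet network: 94.255.31.96
Test IP AND mask: 49.96.217.224
No, 49.96.217.249 is not in 94.255.31.96/27


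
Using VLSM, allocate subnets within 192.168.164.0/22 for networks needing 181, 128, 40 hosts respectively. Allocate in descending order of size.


181 hosts -> /24 (254 usable): 192.168.164.0/24
128 hosts -> /24 (254 usable): 192.168.165.0/24
40 hosts -> /26 (62 usable): 192.168.166.0/26
Allocation: 192.168.164.0/24 (181 hosts, 254 usable); 192.168.165.0/24 (128 hosts, 254 usable); 192.168.166.0/26 (40 hosts, 62 usable)


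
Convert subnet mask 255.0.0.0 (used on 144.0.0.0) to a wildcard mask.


Subnet mask: 255.0.0.0
Wildcard = 255.255.255.255 - subnet mask
255 - 255 = 0
255 - 0 = 255
255 - 0 = 255
255 - 0 = 255
Wildcard: 0.255.255.255


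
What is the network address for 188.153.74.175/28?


IP:   10111100.10011001.01001010.10101111
Mask: 11111111.11111111.11111111.11110000
AND operation:
Net:  10111100.10011001.01001010.10100000
Network: 188.153.74.160/28


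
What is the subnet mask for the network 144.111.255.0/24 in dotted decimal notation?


/24 means 24 network bits, 8 host bits
Binary: 11111111111111111111111100000000
Mask: 255.255.255.0


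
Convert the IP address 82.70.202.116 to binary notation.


82 = 01010010
70 = 01000110
202 = 11001010
116 = 01110100
Binary: 01010010.01000110.11001010.01110100


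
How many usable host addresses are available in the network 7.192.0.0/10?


Host bits = 32 - 10 = 22
Total addresses = 2^22 = 4194304
Usable = total - 2 (network and broadcast)
Usable hosts: 4194302


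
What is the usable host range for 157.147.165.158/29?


Network: 157.147.165.152
Broadcast: 157.147.165.159
First usable = network + 1
Last usable = broadcast - 1
Range: 157.147.165.153 to 157.147.165.158


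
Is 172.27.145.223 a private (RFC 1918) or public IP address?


RFC 1918 private ranges:
  10.0.0.0/8 (10.0.0.0 - 10.255.255.255)
  172.16.0.0/12 (172.16.0.0 - 172.31.255.255)
  192.168.0.0/16 (192.168.0.0 - 192.168.255.255)
Private (in 172.16.0.0/12)


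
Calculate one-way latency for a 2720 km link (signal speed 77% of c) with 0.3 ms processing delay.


Speed = 0.77 * 3e5 km/s = 231000 km/s
Propagation delay = 2720 / 231000 = 0.0118 s = 11.7749 ms
Processing delay = 0.3 ms
Total one-way latency = 12.0749 ms


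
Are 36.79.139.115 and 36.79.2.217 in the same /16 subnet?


Mask: 255.255.0.0
36.79.139.115 AND mask = 36.79.0.0
36.79.2.217 AND mask = 36.79.0.0
Yes, same subnet (36.79.0.0)
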